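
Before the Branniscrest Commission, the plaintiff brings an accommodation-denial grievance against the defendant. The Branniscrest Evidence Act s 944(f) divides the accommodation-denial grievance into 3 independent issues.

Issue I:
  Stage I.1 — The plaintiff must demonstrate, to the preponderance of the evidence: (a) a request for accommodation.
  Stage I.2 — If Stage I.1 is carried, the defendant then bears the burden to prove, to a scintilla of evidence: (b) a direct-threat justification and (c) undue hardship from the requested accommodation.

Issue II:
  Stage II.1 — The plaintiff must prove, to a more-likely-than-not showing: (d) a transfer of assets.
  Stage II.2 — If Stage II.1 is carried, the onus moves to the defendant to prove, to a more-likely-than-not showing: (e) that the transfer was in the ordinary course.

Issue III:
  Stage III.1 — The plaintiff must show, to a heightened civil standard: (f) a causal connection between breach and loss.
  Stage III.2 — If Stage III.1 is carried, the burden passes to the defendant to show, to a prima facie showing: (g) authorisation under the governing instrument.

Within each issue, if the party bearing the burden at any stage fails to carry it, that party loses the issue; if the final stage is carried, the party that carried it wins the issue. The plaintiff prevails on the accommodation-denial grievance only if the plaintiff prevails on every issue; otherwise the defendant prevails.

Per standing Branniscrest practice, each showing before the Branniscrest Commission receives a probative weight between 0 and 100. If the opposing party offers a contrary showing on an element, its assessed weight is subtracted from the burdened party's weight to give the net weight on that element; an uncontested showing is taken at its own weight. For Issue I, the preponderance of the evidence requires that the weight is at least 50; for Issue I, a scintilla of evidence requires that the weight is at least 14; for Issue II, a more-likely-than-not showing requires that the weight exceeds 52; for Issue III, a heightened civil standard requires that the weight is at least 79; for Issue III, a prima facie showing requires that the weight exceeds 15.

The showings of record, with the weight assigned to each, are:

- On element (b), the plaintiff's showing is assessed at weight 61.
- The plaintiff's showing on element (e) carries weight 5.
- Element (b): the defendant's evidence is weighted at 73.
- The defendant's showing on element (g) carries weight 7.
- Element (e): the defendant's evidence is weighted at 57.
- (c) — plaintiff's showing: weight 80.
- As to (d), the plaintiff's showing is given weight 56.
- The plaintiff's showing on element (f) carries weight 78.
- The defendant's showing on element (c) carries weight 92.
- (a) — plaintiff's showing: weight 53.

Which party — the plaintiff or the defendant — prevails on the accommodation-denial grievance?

— Issue I —
At Stage I.1 the plaintiff must meet the preponderance of the evidence (weight is at least 50): on (a) the weight is 53, which does reach 50, so (a) meets the standard.
  The plaintiff carries Stage I.1; the defendant now bears the burden.
At Stage I.2 the defendant must meet a scintilla of evidence (weight is at least 14): on (b) the weight is 73 less the opposing 61 gives net 12, < 14, so (b) does not meet the standard; on (c) the weight is 92 less the opposing 80 gives net 12, which does not reach 14, so (c) does not meet the standard.
  The defendant does not carry Stage I.2.
So the plaintiff prevails on this issue.
— Issue II —
Stage II.1 — burden on plaintiff; standard: a more-likely-than-not showing (weight exceeds 52).
    (d): 56 > 52 [met]
  All elements met. The burden passes to the defendant.
Stage II.2 — burden on defendant; standard: a more-likely-than-not showing (weight exceeds 52).
    (e): 57 − 5 = 52 ≤ 52 [not met]
  Stage II.2 not carried; the defendant fails its burden.
The plaintiff prevails on this issue.
— Issue III —
Stage III.1 (plaintiff, a heightened civil standard, weight is at least 79): (f) 78 < 79 — fails.
  The plaintiff does not carry Stage III.1.
So the defendant prevails on this issue.
Per-issue: Issue I → plaintiff; Issue II → plaintiff; Issue III → defendant. The plaintiff must prevail on every issue; overall, the defendant prevails.

defendant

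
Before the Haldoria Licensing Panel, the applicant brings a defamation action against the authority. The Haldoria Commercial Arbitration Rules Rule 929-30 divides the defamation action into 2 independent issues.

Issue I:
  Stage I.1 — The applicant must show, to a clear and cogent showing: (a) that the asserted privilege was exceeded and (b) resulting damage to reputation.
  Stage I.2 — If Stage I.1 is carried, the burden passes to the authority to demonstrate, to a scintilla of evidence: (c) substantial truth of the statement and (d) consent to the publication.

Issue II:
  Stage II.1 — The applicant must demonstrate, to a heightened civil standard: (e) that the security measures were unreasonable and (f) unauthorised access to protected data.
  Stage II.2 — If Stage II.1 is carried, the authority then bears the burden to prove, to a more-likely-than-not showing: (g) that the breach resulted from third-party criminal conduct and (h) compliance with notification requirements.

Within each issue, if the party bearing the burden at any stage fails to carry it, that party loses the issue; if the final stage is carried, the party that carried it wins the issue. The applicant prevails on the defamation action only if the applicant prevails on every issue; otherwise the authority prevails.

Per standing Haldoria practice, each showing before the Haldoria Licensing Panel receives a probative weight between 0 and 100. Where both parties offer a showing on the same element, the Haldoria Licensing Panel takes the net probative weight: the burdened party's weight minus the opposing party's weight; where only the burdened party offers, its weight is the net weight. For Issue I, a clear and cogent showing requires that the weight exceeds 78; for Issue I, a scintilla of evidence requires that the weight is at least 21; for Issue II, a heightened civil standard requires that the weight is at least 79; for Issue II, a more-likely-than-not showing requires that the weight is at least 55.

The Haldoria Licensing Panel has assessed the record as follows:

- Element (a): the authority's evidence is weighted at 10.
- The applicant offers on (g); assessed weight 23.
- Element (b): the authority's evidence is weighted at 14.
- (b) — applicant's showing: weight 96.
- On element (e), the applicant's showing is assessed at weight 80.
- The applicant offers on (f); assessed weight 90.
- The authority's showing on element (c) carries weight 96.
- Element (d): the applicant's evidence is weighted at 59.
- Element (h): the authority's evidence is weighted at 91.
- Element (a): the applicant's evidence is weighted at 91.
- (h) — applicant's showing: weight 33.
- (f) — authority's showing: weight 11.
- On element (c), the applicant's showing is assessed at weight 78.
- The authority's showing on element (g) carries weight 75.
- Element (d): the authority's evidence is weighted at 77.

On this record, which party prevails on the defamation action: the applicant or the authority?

applicant

— Issue I —
Stage I.1 (applicant, a clear and cogent showing, weight exceeds 78): (a) net 91−10=81 > 78 — meets; (b) net 96−14=82 > 78 — meets.
  All elements met. The burden passes to the authority.
Stage I.2 (authority, a scintilla of evidence, weight is at least 21): (c) net 96−78=18 < 21 — fails; (d) net 77−59=18 < 21 — fails.
  Not every element is met, so the authority fails to carry Stage I.2.
So the applicant prevails on this issue.
— Issue II —
Stage II.1 (applicant, a heightened civil standard, weight is at least 79): (e) 80 ≥ 79 — meets; (f) net 90−11=79 ≥ 79 — meets.
  Stage II.1 is satisfied; the onus moves to the authority.
Stage II.2 (authority, a more-likely-than-not showing, weight is at least 55): (g) net 75−23=52 < 55 — fails; (h) net 91−33=58 ≥ 55 — meets.
  The authority does not carry Stage II.2.
The analysis ends at Stage II.2; the applicant prevails on this issue.
Per-issue: Issue I → applicant; Issue II → applicant. The applicant must prevail on every issue; overall, the applicant prevails.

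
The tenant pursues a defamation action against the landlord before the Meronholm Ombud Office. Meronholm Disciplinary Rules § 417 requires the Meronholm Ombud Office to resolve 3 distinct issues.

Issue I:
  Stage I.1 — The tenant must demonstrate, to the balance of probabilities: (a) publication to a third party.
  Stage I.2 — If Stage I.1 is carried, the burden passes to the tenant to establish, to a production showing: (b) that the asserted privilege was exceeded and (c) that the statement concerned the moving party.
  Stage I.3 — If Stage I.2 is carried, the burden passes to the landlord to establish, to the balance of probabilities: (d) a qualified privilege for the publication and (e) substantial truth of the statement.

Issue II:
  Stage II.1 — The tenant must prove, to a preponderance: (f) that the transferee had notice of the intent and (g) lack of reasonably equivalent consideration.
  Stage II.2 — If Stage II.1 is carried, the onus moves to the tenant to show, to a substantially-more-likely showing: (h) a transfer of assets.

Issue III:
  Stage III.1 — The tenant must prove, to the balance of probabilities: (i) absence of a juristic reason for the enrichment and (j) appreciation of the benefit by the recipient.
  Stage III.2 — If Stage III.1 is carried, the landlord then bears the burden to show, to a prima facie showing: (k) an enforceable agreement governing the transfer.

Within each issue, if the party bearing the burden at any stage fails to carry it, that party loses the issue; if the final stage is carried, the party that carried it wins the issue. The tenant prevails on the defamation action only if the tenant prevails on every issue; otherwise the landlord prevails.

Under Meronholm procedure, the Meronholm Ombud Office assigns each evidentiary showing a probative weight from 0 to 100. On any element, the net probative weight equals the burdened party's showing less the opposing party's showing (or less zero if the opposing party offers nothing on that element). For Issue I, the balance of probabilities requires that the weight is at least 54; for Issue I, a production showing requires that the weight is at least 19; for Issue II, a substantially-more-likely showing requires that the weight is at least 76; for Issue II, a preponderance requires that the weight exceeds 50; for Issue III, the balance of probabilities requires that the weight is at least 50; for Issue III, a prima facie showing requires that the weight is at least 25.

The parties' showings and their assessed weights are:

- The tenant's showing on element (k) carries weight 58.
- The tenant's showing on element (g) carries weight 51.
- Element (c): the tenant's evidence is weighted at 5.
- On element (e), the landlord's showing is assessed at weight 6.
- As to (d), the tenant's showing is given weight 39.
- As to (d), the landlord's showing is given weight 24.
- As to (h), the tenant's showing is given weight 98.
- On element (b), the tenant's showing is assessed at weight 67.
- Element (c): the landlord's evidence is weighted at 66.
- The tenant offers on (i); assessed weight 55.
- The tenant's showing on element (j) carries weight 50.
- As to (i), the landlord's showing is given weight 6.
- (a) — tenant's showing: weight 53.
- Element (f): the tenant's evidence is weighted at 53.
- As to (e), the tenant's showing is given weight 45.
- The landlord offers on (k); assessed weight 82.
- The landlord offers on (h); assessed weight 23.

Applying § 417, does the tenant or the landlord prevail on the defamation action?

landlord

— Issue I —
Stage I.1 — burden on tenant; standard: the balance of probabilities (weight is at least 54).
    (a): 53 < 54 [not met]
  Not every element is met, so the tenant fails to carry Stage I.1.
The landlord prevails on this issue.
— Issue II —
At Stage II.1 the tenant must meet a preponderance (weight exceeds 50): on (f) the weight is 53, > 50, so (f) meets the standard; on (g) the weight is 51, which does exceed 50, so (g) meets the standard.
  All elements met. The tenant retains the burden for Stage II.2.
At Stage II.2 the tenant must meet a substantially-more-likely showing (weight is at least 76): on (h) the weight is 98 less the opposing 23 gives net 75, < 76, so (h) does not meet the standard.
  Stage II.2 not carried; the tenant fails its burden.
The landlord prevails on this issue.
— Issue III —
Stage III.1 — burden on tenant; standard: the balance of probabilities (weight is at least 50).
    (i): 55 − 6 = 49 < 50 [not met]
    (j): 50 ≥ 50 [met]
  Stage III.1 not carried; the tenant fails its burden.
The analysis ends at Stage III.1; the landlord prevails on this issue.
Per-issue: Issue I → landlord; Issue II → landlord; Issue III → landlord. The tenant must prevail on every issue; overall, the landlord prevails.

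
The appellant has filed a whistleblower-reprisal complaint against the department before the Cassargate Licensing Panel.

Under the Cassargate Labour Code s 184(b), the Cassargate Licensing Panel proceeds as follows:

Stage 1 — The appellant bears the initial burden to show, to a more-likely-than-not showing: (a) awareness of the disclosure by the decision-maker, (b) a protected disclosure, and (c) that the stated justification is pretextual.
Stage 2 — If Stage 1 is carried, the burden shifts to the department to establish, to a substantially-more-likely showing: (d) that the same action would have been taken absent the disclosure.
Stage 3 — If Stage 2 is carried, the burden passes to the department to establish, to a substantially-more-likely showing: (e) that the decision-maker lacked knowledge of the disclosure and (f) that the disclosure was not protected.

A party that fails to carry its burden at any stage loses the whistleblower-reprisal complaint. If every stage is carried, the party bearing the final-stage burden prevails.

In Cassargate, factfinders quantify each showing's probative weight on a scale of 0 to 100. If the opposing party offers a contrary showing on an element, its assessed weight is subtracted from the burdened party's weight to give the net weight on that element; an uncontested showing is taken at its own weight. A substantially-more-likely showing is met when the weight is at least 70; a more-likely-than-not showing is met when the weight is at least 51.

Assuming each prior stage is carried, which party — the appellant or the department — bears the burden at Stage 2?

Stage 2's rule assigns the burden to the department (to a substantially-more-likely showing).

department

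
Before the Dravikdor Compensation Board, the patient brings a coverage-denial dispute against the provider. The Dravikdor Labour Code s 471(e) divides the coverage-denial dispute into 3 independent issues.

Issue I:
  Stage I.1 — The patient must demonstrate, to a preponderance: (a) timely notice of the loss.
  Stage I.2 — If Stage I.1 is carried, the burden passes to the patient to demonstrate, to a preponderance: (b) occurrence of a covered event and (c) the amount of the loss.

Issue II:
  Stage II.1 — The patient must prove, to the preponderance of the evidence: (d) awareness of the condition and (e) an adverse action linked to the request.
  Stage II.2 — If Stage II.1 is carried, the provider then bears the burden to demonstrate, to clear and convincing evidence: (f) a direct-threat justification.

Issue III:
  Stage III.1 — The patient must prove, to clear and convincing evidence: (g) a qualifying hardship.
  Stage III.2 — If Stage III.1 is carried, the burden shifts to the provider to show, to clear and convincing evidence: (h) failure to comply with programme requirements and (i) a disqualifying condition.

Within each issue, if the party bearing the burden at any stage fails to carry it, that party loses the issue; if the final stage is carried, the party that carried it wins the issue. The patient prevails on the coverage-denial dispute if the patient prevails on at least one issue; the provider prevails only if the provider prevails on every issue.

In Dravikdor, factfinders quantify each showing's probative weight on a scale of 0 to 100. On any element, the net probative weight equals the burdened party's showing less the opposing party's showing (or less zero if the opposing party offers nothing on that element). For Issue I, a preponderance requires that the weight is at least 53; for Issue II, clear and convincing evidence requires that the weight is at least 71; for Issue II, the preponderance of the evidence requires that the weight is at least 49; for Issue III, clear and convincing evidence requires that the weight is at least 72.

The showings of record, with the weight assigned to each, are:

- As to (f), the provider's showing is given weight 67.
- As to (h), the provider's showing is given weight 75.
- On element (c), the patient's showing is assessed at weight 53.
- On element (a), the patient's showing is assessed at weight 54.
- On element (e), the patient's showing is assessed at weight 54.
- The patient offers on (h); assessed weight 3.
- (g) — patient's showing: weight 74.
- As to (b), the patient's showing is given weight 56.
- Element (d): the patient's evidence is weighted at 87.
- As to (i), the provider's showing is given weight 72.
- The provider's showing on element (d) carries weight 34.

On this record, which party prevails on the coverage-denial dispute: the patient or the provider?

— Issue I —
Stage I.1 — burden on patient; standard: a preponderance (weight is at least 53).
    (a): 54 ≥ 53 [met]
  Stage I.1 carried; the burden remains with the patient.
Stage I.2 — burden on patient; standard: a preponderance (weight is at least 53).
    (b): 56 ≥ 53 [met]
    (c): 53 ≥ 53 [met]
  All elements met at the final stage.
With every stage satisfied, the patient prevails on this issue.
— Issue II —
Stage II.1 — burden on patient; standard: the preponderance of the evidence (weight is at least 49).
    (d): 87 − 34 = 53 ≥ 49 [met]
    (e): 54 ≥ 49 [met]
  The patient carries Stage II.1; the provider now bears the burden.
Stage II.2 — burden on provider; standard: clear and convincing evidence (weight is at least 71).
    (f): 67 < 71 [not met]
  The provider does not carry Stage II.2.
The analysis ends at Stage II.2; the patient prevails on this issue.
— Issue III —
Stage III.1 — burden on patient; standard: clear and convincing evidence (weight is at least 72).
    (g): 74 ≥ 72 [met]
  Stage III.1 carried; the burden shifts to the provider.
Stage III.2 — burden on provider; standard: clear and convincing evidence (weight is at least 72).
    (h): 75 − 3 = 72 ≥ 72 [met]
    (i): 72 ≥ 72 [met]
  The provider carries the last stage.
With every stage satisfied, the provider prevails on this issue.
Per-issue: Issue I → patient; Issue II → patient; Issue III → provider. The patient must prevail on at least one issue; overall, the patient prevails.

patient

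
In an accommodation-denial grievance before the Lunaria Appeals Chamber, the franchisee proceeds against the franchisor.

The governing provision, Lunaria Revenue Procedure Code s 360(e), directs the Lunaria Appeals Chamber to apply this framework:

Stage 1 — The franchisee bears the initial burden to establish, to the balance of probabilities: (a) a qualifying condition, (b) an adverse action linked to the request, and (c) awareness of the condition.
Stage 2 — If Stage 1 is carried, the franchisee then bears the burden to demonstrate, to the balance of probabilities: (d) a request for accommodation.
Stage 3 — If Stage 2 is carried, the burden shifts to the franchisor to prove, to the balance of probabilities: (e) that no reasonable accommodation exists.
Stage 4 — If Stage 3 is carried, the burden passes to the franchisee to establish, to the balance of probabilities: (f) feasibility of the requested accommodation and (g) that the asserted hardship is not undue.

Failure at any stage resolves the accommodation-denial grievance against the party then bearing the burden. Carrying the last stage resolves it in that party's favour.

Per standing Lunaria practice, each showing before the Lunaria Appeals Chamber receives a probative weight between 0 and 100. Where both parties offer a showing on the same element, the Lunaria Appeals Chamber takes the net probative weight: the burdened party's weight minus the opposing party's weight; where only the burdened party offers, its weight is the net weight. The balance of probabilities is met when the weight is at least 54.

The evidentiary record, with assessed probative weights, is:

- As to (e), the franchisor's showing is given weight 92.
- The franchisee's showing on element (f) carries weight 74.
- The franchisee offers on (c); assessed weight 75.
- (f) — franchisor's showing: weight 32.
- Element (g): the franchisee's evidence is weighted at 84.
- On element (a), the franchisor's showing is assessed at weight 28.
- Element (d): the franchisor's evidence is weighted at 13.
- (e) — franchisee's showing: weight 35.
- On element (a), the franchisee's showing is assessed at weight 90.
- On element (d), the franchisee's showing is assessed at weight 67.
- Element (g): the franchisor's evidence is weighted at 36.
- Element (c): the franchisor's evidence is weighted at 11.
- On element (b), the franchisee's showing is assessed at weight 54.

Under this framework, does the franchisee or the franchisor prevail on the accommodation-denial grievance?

franchisor

At Stage 1 the franchisee must meet the balance of probabilities (weight is at least 54): on (a) the weight is 90 less the opposing 28 gives net 62, which does reach 54, so (a) meets the standard; on (b) the weight is 54, which does reach 54, so (b) meets the standard; on (c) the weight is 75 less the opposing 11 gives net 64, which does reach 54, so (c) meets the standard.
  Stage 1 carried; the burden remains with the franchisee.
At Stage 2 the franchisee must meet the balance of probabilities (weight is at least 54): on (d) the weight is 67 less the opposing 13 gives net 54, ≥ 54, so (d) meets the standard.
  The franchisee carries Stage 2; the franchisor now bears the burden.
At Stage 3 the franchisor must meet the balance of probabilities (weight is at least 54): on (e) the weight is 92 less the opposing 35 gives net 57, which does reach 54, so (e) meets the standard.
  Stage 3 is satisfied; the onus moves to the franchisee.
At Stage 4 the franchisee must meet the balance of probabilities (weight is at least 54): on (f) the weight is 74 less the opposing 32 gives net 42, < 54, so (f) does not meet the standard; on (g) the weight is 84 less the opposing 36 gives net 48, which does not reach 54, so (g) does not meet the standard.
  Stage 4 not carried; the franchisee fails its burden.
The franchisor prevails.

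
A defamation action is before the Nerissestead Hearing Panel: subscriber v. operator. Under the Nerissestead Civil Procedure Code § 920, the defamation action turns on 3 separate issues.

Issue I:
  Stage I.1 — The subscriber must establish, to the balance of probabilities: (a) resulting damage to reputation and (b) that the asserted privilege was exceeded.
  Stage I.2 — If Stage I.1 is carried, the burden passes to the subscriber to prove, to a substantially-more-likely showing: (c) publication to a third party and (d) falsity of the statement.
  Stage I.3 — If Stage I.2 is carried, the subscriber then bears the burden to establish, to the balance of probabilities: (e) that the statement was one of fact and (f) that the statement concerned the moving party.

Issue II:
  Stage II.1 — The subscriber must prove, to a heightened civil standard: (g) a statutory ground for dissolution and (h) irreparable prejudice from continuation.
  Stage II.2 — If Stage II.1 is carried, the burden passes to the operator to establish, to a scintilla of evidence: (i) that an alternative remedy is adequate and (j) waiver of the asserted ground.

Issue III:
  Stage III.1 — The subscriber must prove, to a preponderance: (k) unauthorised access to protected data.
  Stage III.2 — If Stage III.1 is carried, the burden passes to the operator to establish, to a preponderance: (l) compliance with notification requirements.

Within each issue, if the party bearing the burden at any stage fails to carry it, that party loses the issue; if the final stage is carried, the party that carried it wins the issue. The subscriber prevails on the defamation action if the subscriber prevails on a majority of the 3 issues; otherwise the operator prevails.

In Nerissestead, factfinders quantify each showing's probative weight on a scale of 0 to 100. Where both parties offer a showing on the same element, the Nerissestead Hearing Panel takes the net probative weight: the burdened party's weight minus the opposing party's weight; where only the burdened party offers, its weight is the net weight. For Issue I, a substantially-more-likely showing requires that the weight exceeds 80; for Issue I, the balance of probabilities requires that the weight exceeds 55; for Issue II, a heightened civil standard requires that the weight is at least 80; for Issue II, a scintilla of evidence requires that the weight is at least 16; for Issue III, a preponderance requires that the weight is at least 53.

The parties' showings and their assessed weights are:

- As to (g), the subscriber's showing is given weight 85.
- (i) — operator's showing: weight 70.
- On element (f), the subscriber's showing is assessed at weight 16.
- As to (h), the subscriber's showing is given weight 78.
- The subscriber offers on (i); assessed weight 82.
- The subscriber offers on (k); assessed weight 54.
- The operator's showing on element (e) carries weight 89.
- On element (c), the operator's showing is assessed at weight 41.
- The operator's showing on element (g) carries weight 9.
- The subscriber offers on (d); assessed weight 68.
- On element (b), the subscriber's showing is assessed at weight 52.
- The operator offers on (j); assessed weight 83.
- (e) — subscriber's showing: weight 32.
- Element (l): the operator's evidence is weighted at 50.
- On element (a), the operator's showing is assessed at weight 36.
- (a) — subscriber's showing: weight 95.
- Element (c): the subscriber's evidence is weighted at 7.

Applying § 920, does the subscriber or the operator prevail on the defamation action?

operator

— Issue I —
Stage I.1 — burden on subscriber; standard: the balance of probabilities (weight exceeds 55).
    (a): 95 − 36 = 59 > 55 [met]
    (b): 52 ≤ 55 [not met]
  Stage I.1 not carried; the subscriber fails its burden.
The analysis ends at Stage I.1; the operator prevails on this issue.
— Issue II —
At Stage II.1 the subscriber must meet a heightened civil standard (weight is at least 80): on (g) the weight is 85 less the opposing 9 gives net 76, < 80, so (g) does not meet the standard; on (h) the weight is 78, < 80, so (h) does not meet the standard.
  Not every element is met, so the subscriber fails to carry Stage II.1.
The operator prevails on this issue.
— Issue III —
At Stage III.1 the subscriber must meet a preponderance (weight is at least 53): on (k) the weight is 54, which does reach 53, so (k) meets the standard.
  The subscriber carries Stage III.1; the operator now bears the burden.
At Stage III.2 the operator must meet a preponderance (weight is at least 53): on (l) the weight is 50, < 53, so (l) does not meet the standard.
  Stage III.2 not carried; the operator fails its burden.
So the subscriber prevails on this issue.
Per-issue: Issue I → operator; Issue II → operator; Issue III → subscriber. The subscriber must prevail on a majority of issues; overall, the operator prevails.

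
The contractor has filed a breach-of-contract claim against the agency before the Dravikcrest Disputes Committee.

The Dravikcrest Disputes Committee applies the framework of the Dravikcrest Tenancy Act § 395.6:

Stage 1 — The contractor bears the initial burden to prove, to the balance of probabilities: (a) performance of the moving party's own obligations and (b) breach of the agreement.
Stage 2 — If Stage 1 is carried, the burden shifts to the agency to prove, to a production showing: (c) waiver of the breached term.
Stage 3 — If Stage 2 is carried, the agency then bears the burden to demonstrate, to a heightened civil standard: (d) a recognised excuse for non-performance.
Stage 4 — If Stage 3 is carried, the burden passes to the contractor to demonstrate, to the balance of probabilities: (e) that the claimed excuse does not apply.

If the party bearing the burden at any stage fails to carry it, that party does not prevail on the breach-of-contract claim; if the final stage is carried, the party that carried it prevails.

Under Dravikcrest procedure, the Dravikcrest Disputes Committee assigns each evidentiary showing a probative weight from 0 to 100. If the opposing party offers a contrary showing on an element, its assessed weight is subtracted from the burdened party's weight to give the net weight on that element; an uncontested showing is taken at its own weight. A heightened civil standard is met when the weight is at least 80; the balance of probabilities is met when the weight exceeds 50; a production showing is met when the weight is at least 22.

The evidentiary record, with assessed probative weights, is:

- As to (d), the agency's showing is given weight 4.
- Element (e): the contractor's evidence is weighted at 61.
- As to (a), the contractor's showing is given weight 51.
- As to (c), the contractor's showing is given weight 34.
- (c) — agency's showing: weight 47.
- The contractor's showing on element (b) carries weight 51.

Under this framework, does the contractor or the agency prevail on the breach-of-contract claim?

contractor

Stage 1 — burden on contractor; standard: the balance of probabilities (weight exceeds 50).
    (a): 51 > 50 [met]
    (b): 51 > 50 [met]
  Stage 1 is satisfied; the onus moves to the agency.
Stage 2 — burden on agency; standard: a production showing (weight is at least 22).
    (c): 47 − 34 = 13 < 22 [not met]
  Not every element is met, so the agency fails to carry Stage 2.
The analysis ends at Stage 2; the contractor prevails.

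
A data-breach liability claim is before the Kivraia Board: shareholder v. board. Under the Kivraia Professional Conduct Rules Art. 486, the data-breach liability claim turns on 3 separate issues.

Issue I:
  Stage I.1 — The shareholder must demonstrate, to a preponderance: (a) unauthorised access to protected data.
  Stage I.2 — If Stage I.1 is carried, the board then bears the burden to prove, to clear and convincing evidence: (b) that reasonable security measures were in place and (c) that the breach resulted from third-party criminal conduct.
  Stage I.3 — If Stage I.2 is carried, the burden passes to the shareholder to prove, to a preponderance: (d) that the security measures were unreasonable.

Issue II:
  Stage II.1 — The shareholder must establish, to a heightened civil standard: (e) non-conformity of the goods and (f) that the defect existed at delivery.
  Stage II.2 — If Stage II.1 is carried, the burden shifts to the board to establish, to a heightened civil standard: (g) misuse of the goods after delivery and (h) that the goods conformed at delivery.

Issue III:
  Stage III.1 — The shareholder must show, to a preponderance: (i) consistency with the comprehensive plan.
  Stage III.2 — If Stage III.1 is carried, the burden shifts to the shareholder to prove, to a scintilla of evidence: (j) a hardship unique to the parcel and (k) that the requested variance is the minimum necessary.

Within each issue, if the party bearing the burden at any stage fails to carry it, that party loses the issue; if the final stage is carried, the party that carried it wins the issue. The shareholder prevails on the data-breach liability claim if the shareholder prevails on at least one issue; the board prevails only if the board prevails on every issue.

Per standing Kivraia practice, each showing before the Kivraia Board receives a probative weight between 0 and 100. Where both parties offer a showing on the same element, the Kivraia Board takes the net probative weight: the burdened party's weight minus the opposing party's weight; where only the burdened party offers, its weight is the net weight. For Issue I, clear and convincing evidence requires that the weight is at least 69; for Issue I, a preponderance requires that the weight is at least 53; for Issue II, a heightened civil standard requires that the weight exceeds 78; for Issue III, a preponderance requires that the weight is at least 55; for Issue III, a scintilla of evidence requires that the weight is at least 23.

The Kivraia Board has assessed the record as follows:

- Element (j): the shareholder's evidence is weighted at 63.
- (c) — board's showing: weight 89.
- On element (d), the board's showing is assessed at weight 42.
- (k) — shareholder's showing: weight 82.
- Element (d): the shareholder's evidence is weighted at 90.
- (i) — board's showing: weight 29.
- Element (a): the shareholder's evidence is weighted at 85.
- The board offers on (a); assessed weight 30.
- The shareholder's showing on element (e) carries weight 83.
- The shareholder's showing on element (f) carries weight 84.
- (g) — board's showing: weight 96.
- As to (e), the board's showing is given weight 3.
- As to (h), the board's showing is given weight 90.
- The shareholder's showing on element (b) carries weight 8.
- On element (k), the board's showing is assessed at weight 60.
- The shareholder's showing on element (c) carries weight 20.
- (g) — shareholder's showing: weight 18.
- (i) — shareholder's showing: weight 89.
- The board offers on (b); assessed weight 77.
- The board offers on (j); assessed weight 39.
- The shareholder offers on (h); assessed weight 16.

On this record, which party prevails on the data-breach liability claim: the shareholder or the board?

— Issue I —
At Stage I.1 the shareholder must meet a preponderance (weight is at least 53): on (a) the weight is 85 less the opposing 30 gives net 55, which does reach 53, so (a) meets the standard.
  The shareholder carries Stage I.1; the board now bears the burden.
At Stage I.2 the board must meet clear and convincing evidence (weight is at least 69): on (b) the weight is 77 less the opposing 8 gives net 69, which does reach 69, so (b) meets the standard; on (c) the weight is 89 less the opposing 20 gives net 69, which does reach 69, so (c) meets the standard.
  Stage I.2 is satisfied; the onus moves to the shareholder.
At Stage I.3 the shareholder must meet a preponderance (weight is at least 53): on (d) the weight is 90 less the opposing 42 gives net 48, which does not reach 53, so (d) does not meet the standard.
  The shareholder does not carry Stage I.3.
The board prevails on this issue.
— Issue II —
Stage II.1 — burden on shareholder; standard: a heightened civil standard (weight exceeds 78).
    (e): 83 − 3 = 80 > 78 [met]
    (f): 84 > 78 [met]
  Stage II.1 carried; the burden shifts to the board.
Stage II.2 — burden on board; standard: a heightened civil standard (weight exceeds 78).
    (g): 96 − 18 = 78 ≤ 78 [not met]
    (h): 90 − 16 = 74 ≤ 78 [not met]
  The board does not carry Stage II.2.
The analysis ends at Stage II.2; the shareholder prevails on this issue.
— Issue III —
At Stage III.1 the shareholder must meet a preponderance (weight is at least 55): on (i) the weight is 89 less the opposing 29 gives net 60, which does reach 55, so (i) meets the standard.
  Stage III.1 carried; the burden remains with the shareholder.
At Stage III.2 the shareholder must meet a scintilla of evidence (weight is at least 23): on (j) the weight is 63 less the opposing 39 gives net 24, which does reach 23, so (j) meets the standard; on (k) the weight is 82 less the opposing 60 gives net 22, < 23, so (k) does not meet the standard.
  Stage III.2 not carried; the shareholder fails its burden.
The analysis ends at Stage III.2; the board prevails on this issue.
Per-issue: Issue I → board; Issue II → shareholder; Issue III → board. The shareholder must prevail on at least one issue; overall, the shareholder prevails.

shareholder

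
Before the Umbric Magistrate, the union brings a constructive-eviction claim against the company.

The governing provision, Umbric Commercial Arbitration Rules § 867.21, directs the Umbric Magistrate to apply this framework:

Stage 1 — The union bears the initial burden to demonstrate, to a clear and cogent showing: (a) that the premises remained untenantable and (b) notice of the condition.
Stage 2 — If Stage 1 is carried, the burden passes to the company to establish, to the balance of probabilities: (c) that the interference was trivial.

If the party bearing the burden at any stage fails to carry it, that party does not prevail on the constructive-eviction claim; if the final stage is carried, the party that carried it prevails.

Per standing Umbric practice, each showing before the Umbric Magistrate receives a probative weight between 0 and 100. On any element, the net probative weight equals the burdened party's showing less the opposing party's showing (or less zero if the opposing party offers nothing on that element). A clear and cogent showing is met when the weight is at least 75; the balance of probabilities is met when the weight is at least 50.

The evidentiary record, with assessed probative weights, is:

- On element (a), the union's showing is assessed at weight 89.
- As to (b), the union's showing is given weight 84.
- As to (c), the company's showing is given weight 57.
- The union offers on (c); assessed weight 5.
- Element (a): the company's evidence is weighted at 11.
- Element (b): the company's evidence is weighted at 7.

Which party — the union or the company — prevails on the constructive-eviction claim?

company

At Stage 1 the union must meet a clear and cogent showing (weight is at least 75): on (a) the weight is 89 less the opposing 11 gives net 78, which does reach 75, so (a) meets the standard; on (b) the weight is 84 less the opposing 7 gives net 77, ≥ 75, so (b) meets the standard.
  Stage 1 carried; the burden shifts to the company.
At Stage 2 the company must meet the balance of probabilities (weight is at least 50): on (c) the weight is 57 less the opposing 5 gives net 52, which does reach 50, so (c) meets the standard.
  The company carries the last stage.
Every stage carried; the company prevails.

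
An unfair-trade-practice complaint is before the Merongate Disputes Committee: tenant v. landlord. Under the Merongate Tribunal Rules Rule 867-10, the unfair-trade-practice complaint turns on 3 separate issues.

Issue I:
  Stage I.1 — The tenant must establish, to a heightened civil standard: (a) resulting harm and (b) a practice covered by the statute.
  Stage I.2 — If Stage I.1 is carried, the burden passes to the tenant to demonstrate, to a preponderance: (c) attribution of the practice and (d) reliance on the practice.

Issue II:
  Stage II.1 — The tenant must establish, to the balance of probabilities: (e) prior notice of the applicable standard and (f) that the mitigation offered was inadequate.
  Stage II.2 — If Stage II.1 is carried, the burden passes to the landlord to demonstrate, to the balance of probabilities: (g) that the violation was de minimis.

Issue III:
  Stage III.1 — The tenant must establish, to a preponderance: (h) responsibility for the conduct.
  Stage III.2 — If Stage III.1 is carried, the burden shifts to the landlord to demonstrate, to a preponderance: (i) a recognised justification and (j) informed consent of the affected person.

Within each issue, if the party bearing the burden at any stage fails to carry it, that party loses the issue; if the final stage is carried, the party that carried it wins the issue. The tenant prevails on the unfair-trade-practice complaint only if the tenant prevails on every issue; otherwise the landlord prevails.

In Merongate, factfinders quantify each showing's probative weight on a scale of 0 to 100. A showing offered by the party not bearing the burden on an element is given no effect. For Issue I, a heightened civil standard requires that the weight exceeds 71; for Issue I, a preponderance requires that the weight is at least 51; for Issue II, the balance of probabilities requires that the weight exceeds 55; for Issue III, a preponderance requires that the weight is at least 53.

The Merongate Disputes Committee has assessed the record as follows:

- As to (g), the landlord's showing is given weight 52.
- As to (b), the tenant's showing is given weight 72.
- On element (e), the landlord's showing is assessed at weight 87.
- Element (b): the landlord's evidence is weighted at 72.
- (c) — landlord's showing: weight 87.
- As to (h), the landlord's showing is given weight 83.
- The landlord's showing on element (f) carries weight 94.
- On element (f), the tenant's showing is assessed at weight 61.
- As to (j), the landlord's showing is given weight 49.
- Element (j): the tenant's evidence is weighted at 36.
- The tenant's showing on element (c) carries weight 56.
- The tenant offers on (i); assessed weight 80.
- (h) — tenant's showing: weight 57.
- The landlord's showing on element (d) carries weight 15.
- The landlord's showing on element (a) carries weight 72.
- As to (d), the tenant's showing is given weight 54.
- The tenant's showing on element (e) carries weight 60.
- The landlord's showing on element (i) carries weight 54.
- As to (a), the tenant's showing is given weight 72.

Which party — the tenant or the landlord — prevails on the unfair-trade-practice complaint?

— Issue I —
Stage I.1 (tenant, a heightened civil standard, weight exceeds 71): (a) 72 (landlord's 72 disregarded) > 71 — meets; (b) 72 (landlord's 72 disregarded) > 71 — meets.
  Stage I.1 carried; the burden remains with the tenant.
Stage I.2 (tenant, a preponderance, weight is at least 51): (c) 56 (landlord's 87 disregarded) ≥ 51 — meets; (d) 54 (landlord's 15 disregarded) ≥ 51 — meets.
  Stage I.2 carried; the final stage is satisfied.
Every stage carried; the tenant prevails on this issue.
— Issue II —
At Stage II.1 the tenant must meet the balance of probabilities (weight exceeds 55): on (e) the weight is 60 (the landlord's 87 is given no effect), > 55, so (e) meets the standard; on (f) the weight is 61 (the landlord's 94 is given no effect), > 55, so (f) meets the standard.
  Stage II.1 is satisfied; the onus moves to the landlord.
At Stage II.2 the landlord must meet the balance of probabilities (weight exceeds 55): on (g) the weight is 52, which does not exceed 55, so (g) does not meet the standard.
  Stage II.2 not carried; the landlord fails its burden.
So the tenant prevails on this issue.
— Issue III —
Stage III.1 (tenant, a preponderance, weight is at least 53): (h) 57 (landlord's 83 disregarded) ≥ 53 — meets.
  Stage III.1 is satisfied; the onus moves to the landlord.
Stage III.2 (landlord, a preponderance, weight is at least 53): (i) 54 (tenant's 80 disregarded) ≥ 53 — meets; (j) 49 (tenant's 36 disregarded) < 53 — fails.
  The landlord does not carry Stage III.2.
The tenant prevails on this issue.
Per-issue: Issue I → tenant; Issue II → tenant; Issue III → tenant. The tenant must prevail on every issue; overall, the tenant prevails.

tenant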